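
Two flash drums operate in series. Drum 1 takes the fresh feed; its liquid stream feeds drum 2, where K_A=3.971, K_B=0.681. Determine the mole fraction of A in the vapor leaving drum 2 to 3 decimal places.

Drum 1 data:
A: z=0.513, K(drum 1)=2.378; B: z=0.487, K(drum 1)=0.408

y_A (drum 2) = 0.385

Drum 1:
Rachford–Rice: g(ψ₁) = Σ zᵢ(Kᵢ−1)/(1+ψ₁(Kᵢ−1)) = 0.
Check two-phase: ΣzᵢKᵢ = 1.419 > 1 and Σzᵢ/Kᵢ = 1.409 > 1, so g(0) = 0.419 > 0 and g(1) = -0.409 < 0.
Binary case is linear: z₁(K₁−1)(1+ψ₁(K₂−1)) + z₂(K₂−1)(1+ψ₁(K₁−1)) = 0
⇒ ψ₁ = [z₁(K₁−1)+z₂(K₂−1)] / [−(K₁−1)(K₂−1)] = 0.4186/0.8158 = 0.513
Drum-1 compositions:
  A: x = 0.301, y = 0.715
  B: x = 0.699, y = 0.285
Drum-2 feed = drum-1 liquid: z₂ = (0.3005, 0.6995).
Drum 2:
Let ψ₂ = V/F and solve Σ zᵢ(Kᵢ−1)/(1+ψ₂(Kᵢ−1)) = 0.
Check two-phase: ΣzᵢKᵢ = 1.670 > 1 and Σzᵢ/Kᵢ = 1.103 > 1, so g(0) = 0.670 > 0 and g(1) = -0.103 < 0.
Binary case is linear: z₁(K₁−1)(1+ψ₂(K₂−1)) + z₂(K₂−1)(1+ψ₂(K₁−1)) = 0
⇒ ψ₂ = [z₁(K₁−1)+z₂(K₂−1)] / [−(K₁−1)(K₂−1)] = 0.6697/0.9477 = 0.707
  A: x = 0.097, y = 0.385
  B: x = 0.903, y = 0.615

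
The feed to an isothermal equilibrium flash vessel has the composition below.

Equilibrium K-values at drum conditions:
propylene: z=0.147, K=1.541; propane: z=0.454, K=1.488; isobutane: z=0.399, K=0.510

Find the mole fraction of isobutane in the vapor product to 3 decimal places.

y_isobutane = 0.258

Material balance + equilibrium reduce to Σ zᵢ(Kᵢ−1)/(1+V/F(Kᵢ−1)) = 0.
g(0) = ΣzᵢKᵢ − 1 = 0.106 and g(1) = 1 − Σzᵢ/Kᵢ = -0.183, so a root lies in (0, 1).
Newton iteration, V/F⁰ = 0.5:
  V/F = 0.500: g = -0.0183, g' = -0.265 → V/F = 0.431
  V/F = 0.431: g = -0.0003, g' = -0.256 → V/F = 0.430
Converged at V/F = 0.430.
Compositions from xᵢ = zᵢ/(1+V/F(Kᵢ−1)), yᵢ = Kᵢxᵢ:
  propylene: x = 0.119, y = 0.184
  propane: x = 0.375, y = 0.558
  isobutane: x = 0.505, y = 0.258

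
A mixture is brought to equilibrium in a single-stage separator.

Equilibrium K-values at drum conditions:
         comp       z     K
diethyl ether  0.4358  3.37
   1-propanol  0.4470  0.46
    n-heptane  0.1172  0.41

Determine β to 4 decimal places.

Material balance + equilibrium reduce to Σ zᵢ(Kᵢ−1)/(1+β(Kᵢ−1)) = 0.
Check two-phase: ΣzᵢKᵢ = 1.7223 > 1 and Σzᵢ/Kᵢ = 1.3869 > 1, so g(0) = 0.7223 > 0 and g(1) = -0.3869 < 0.
Newton–Raphson from β = 0.5:
  β = 0.5000: g = 0.04396, g' = -0.8394 → β = 0.5524
  β = 0.5524: g = 0.00073, g' = -0.8136 → β = 0.5533
Converged at β = 0.5533.

β = 0.5533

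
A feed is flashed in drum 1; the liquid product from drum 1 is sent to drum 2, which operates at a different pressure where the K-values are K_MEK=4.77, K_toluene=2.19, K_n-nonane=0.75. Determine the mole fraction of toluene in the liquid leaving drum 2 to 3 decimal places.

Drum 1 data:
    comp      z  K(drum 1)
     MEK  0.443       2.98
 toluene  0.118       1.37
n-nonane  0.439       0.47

x_toluene (drum 2) = 0.048

Drum 1:
Rachford–Rice: g(ψ₁) = Σ zᵢ(Kᵢ−1)/(1+ψ₁(Kᵢ−1)) = 0.
Feasibility: ΣzᵢKᵢ = 1.688, Σzᵢ/Kᵢ = 1.169 — both > 1, two phases present.
Newton–Raphson from ψ₁ = 0.39:
  ψ₁ = 0.390: g = 0.2398, g' = -0.761 → ψ₁ = 0.705
  ψ₁ = 0.705: g = 0.0293, g' = -0.627 → ψ₁ = 0.752
Converged at ψ₁ = 0.752.
Drum-1 compositions:
  MEK: x = 0.178, y = 0.531
  toluene: x = 0.092, y = 0.126
  n-nonane: x = 0.730, y = 0.343
Drum-2 feed = drum-1 liquid: z₂ = (0.1781, 0.0923, 0.7296).
Drum 2:
Rachford–Rice: g(ψ₂) = Σ zᵢ(Kᵢ−1)/(1+ψ₂(Kᵢ−1)) = 0.
g(0) = ΣzᵢKᵢ − 1 = 0.599 and g(1) = 1 − Σzᵢ/Kᵢ = -0.052, so a root lies in (0, 1).
Iterate (Newton) starting at ψ₂ = 0.5:
  ψ₂ = 0.500: g = 0.0931, g' = -0.415 → ψ₂ = 0.724
  ψ₂ = 0.724: g = 0.0162, g' = -0.288 → ψ₂ = 0.781
  ψ₂ = 0.781: g = 0.0006, g' = -0.268 → ψ₂ = 0.783
Converged at ψ₂ = 0.783.
  MEK: x = 0.045, y = 0.215
  toluene: x = 0.048, y = 0.105
  n-nonane: x = 0.907, y = 0.680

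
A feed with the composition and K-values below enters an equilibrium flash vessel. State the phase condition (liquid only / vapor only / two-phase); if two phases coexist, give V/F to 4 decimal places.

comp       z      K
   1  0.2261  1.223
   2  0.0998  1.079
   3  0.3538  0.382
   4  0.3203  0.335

liquid only

ΣzᵢKᵢ = 0.6267; Σzᵢ/Kᵢ = 2.1597.
Since ΣzᵢKᵢ < 1 the mixture is below its bubble point — single liquid phase.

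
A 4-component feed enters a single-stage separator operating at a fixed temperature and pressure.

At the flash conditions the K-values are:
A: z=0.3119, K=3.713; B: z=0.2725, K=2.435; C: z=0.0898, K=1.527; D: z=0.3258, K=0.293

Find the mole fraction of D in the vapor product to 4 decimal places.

y_D = 0.2061

Material balance + equilibrium reduce to Σ zᵢ(Kᵢ−1)/(1+V/F(Kᵢ−1)) = 0.
Check two-phase: ΣzᵢKᵢ = 2.0542 > 1 and Σzᵢ/Kᵢ = 1.3667 > 1, so g(0) = 1.0542 > 0 and g(1) = -0.3667 < 0.
Iterate (Newton) starting at V/F = 0.5:
  V/F = 0.5000: g = 0.26793, g' = -1.0089 → V/F = 0.7656
  V/F = 0.7656: g = -0.00706, g' = -1.1564 → V/F = 0.7595
  V/F = 0.7595: g = -0.00003, g' = -1.1458 → V/F = 0.7594
Converged at V/F = 0.7594.
Compositions from xᵢ = zᵢ/(1+V/F(Kᵢ−1)), yᵢ = Kᵢxᵢ:
  A: x = 0.1019, y = 0.3784
  B: x = 0.1304, y = 0.3175
  C: x = 0.0641, y = 0.0979
  D: x = 0.7036, y = 0.2061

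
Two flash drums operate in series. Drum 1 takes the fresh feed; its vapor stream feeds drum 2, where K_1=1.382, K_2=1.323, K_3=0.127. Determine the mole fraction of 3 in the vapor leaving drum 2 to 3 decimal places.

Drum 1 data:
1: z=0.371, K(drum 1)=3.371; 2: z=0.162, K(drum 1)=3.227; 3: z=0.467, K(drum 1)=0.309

y_3 (drum 2) = 0.037

Drum 1:
Material balance + equilibrium reduce to Σ zᵢ(Kᵢ−1)/(1+ψ₁(Kᵢ−1)) = 0.
Check two-phase: ΣzᵢKᵢ = 1.918 > 1 and Σzᵢ/Kᵢ = 1.672 > 1, so g(0) = 0.918 > 0 and g(1) = -0.672 < 0.
Iterate (Newton) starting at ψ₁ = 0.53:
  ψ₁ = 0.530: g = 0.0461, g' = -1.134 → ψ₁ = 0.571
Converged at ψ₁ = 0.571.
Drum-1 compositions:
  1: x = 0.158, y = 0.532
  2: x = 0.071, y = 0.230
  3: x = 0.771, y = 0.238
Drum-2 feed = drum-1 vapor: z₂ = (0.5315, 0.2302, 0.2382).
Drum 2:
Material balance + equilibrium reduce to Σ zᵢ(Kᵢ−1)/(1+ψ₂(Kᵢ−1)) = 0.
g(0) = ΣzᵢKᵢ − 1 = 0.069 and g(1) = 1 − Σzᵢ/Kᵢ = -1.434, so a root lies in (0, 1).
Newton–Raphson from ψ₂ = 0.5:
  ψ₂ = 0.500: g = -0.1346, g' = -0.644 → ψ₂ = 0.291
  ψ₂ = 0.291: g = -0.0281, g' = -0.409 → ψ₂ = 0.222
  ψ₂ = 0.222: g = -0.0015, g' = -0.366 → ψ₂ = 0.218
Converged at ψ₂ = 0.218.
  1: x = 0.491, y = 0.678
  2: x = 0.215, y = 0.285
  3: x = 0.294, y = 0.037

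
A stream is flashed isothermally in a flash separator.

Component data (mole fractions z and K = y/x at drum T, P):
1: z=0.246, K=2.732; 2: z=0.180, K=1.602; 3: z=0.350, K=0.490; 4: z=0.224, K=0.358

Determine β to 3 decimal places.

β = 0.274

Let β = V/F and solve Σ zᵢ(Kᵢ−1)/(1+β(Kᵢ−1)) = 0.
Feasibility: ΣzᵢKᵢ = 1.212, Σzᵢ/Kᵢ = 1.542 — both > 1, two phases present.
Newton iteration, β⁰ = 0.5:
  β = 0.500: g = -0.1398, g' = -0.615 → β = 0.273
  β = 0.273: g = 0.0008, g' = -0.647 → β = 0.274
Converged at β = 0.274.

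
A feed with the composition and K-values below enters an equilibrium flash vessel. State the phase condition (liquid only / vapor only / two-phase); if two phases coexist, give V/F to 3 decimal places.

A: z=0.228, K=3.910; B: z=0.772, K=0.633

two-phase, V/F = 0.356

ΣzᵢKᵢ = 1.380; Σzᵢ/Kᵢ = 1.278.
Both exceed 1, so a two-phase solution exists.
Material balance + equilibrium reduce to Σ zᵢ(Kᵢ−1)/(1+ψ(Kᵢ−1)) = 0.
Binary case is linear: z₁(K₁−1)(1+ψ(K₂−1)) + z₂(K₂−1)(1+ψ(K₁−1)) = 0
⇒ ψ = [z₁(K₁−1)+z₂(K₂−1)] / [−(K₁−1)(K₂−1)] = 0.3802/1.0680 = 0.356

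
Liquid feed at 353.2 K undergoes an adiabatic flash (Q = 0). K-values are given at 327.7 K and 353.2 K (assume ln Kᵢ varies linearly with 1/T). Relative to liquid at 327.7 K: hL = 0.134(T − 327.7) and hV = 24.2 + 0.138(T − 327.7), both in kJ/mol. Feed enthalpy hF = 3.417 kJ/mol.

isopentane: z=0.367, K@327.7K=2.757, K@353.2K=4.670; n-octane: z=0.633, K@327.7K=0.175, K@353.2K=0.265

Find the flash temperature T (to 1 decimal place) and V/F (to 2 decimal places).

T = 330.7 K, V/F = 0.12

Adiabatic flash: solve Rachford–Rice at each trial T, then check hF = ψ·hV(T) + (1−ψ)·hL(T).
  T = 327.7 K: K = (2.757, 0.175), RR gives ψ = 0.085, H_out = 2.047 kJ/mol
  T = 353.2 K: K = (4.670, 0.265), RR gives ψ = 0.327, H_out = 11.360 kJ/mol
  T = 340.4 K: K = (3.620, 0.217), RR gives ψ = 0.227, H_out = 7.207 kJ/mol
  T = 334.0 K: K = (3.164, 0.195), RR gives ψ = 0.163, H_out = 4.803 kJ/mol
  T = 330.9 K: K = (2.959, 0.185), RR gives ψ = 0.127, H_out = 3.507 kJ/mol
  T = 329.3 K: K = (2.857, 0.180), RR gives ψ = 0.107, H_out = 2.794 kJ/mol
Linear interpolation between T = 329.3 (H_out = 2.794) and T = 330.9 (H_out = 3.507) on hF = 3.417 gives T ≈ 330.7 K, at which ψ = 0.12.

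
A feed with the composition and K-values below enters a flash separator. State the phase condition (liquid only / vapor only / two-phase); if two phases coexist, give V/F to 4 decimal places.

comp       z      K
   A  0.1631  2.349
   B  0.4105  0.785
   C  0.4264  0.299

ΣzᵢKᵢ = 0.8329; Σzᵢ/Kᵢ = 2.0185.
Since ΣzᵢKᵢ < 1 the mixture is below its bubble point — single liquid phase.

liquid only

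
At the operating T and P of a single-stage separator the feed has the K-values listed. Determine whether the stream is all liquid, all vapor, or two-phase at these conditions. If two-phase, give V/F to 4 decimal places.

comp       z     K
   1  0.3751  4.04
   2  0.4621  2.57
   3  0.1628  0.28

all vapor

ΣzᵢKᵢ = 2.7486; Σzᵢ/Kᵢ = 0.8541.
Since Σzᵢ/Kᵢ < 1 the mixture is above its dew point — single vapor phase.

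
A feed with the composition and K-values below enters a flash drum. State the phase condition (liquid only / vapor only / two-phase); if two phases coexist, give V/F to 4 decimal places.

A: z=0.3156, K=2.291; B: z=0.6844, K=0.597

two-phase, V/F = 0.2530

ΣzᵢKᵢ = 1.1316; Σzᵢ/Kᵢ = 1.2842.
Both exceed 1, so a two-phase solution exists.
Rachford–Rice: g(ψ) = Σ zᵢ(Kᵢ−1)/(1+ψ(Kᵢ−1)) = 0.
Newton–Raphson from ψ = 0.5:
  ψ = 0.5000: g = -0.09781, g' = -0.3686 → ψ = 0.2347
  ψ = 0.2347: g = 0.00809, g' = -0.4454 → ψ = 0.2528
  ψ = 0.2528: g = 0.00008, g' = -0.4368 → ψ = 0.2530
Converged at ψ = 0.2530.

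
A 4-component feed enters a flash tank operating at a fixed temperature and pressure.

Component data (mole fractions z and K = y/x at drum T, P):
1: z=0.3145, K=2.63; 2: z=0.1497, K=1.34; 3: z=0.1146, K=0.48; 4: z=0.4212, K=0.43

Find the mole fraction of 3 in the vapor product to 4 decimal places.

Rachford–Rice: g(β) = Σ zᵢ(Kᵢ−1)/(1+β(Kᵢ−1)) = 0.
g(0) = ΣzᵢKᵢ − 1 = 0.2639 and g(1) = 1 − Σzᵢ/Kᵢ = -0.4496, so a root lies in (0, 1).
Newton iteration, β⁰ = 0.5:
  β = 0.5000: g = -0.09037, g' = -0.5906 → β = 0.3470
  β = 0.3470: g = 0.00098, g' = -0.6135 → β = 0.3486
Converged at β = 0.3486.
Compositions from xᵢ = zᵢ/(1+β(Kᵢ−1)), yᵢ = Kᵢxᵢ:
  1: x = 0.2005, y = 0.5274
  2: x = 0.1338, y = 0.1793
  3: x = 0.1400, y = 0.0672
  4: x = 0.5256, y = 0.2260

y_3 = 0.0672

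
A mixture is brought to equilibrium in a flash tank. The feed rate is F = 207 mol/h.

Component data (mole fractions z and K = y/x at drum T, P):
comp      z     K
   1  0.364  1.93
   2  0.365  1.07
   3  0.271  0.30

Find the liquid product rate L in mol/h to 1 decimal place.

Let β = V/F and solve Σ zᵢ(Kᵢ−1)/(1+β(Kᵢ−1)) = 0.
Feasibility: ΣzᵢKᵢ = 1.174, Σzᵢ/Kᵢ = 1.433 — both > 1, two phases present.
Iterate (Newton) starting at β = 0.5:
  β = 0.500: g = -0.0361, g' = -0.463 → β = 0.422
  β = 0.422: g = -0.0013, g' = -0.432 → β = 0.419
Converged at β = 0.419.
Then V = β·F = 0.4190·207 = 86.7 mol/h and L = F − V = 120.3 mol/h.

L = 120.3 mol/h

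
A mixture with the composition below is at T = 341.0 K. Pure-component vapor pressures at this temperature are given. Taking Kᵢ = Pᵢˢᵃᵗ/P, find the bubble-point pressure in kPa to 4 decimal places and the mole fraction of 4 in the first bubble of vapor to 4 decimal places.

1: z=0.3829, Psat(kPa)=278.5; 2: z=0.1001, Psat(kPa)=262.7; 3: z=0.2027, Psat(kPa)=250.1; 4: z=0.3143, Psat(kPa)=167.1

At the bubble point ψ → 0, so ΣzᵢKᵢ = 1 with Kᵢ = Pᵢˢᵃᵗ/P ⇒ P = ΣzᵢPᵢˢᵃᵗ.
P = 0.3829·278.5 + 0.1001·262.7 + 0.2027·250.1 + 0.3143·167.1 = 236.1487 kPa
yᵢ = zᵢPᵢˢᵃᵗ/P ⇒ y_4 = 0.3143·167.1/236.1487 = 0.2224

Pbub = 236.1487 kPa, y_4 = 0.2224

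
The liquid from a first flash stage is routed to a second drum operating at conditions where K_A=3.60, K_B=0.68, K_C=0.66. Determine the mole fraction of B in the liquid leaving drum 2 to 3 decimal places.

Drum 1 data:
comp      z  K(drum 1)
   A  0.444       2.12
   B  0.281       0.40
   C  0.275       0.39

x_B (drum 2) = 0.443

Drum 1:
Material balance + equilibrium reduce to Σ zᵢ(Kᵢ−1)/(1+ψ₁(Kᵢ−1)) = 0.
g(0) = ΣzᵢKᵢ − 1 = 0.161 and g(1) = 1 − Σzᵢ/Kᵢ = -0.617, so a root lies in (0, 1).
Newton–Raphson from ψ₁ = 0.33:
  ψ₁ = 0.330: g = -0.0572, g' = -0.615 → ψ₁ = 0.237
  ψ₁ = 0.237: g = 0.0003, g' = -0.625 → ψ₁ = 0.238
Converged at ψ₁ = 0.238.
Drum-1 compositions:
  A: x = 0.351, y = 0.743
  B: x = 0.328, y = 0.131
  C: x = 0.322, y = 0.125
Drum-2 feed = drum-1 liquid: z₂ = (0.3507, 0.3277, 0.3216).
Drum 2:
Rachford–Rice: g(ψ₂) = Σ zᵢ(Kᵢ−1)/(1+ψ₂(Kᵢ−1)) = 0.
Check two-phase: ΣzᵢKᵢ = 1.698 > 1 and Σzᵢ/Kᵢ = 1.067 > 1, so g(0) = 0.698 > 0 and g(1) = -0.067 < 0.
Iterate (Newton) starting at ψ₂ = 0.5:
  ψ₂ = 0.500: g = 0.1399, g' = -0.550 → ψ₂ = 0.754
  ψ₂ = 0.754: g = 0.0226, g' = -0.396 → ψ₂ = 0.812
  ψ₂ = 0.812: g = 0.0006, g' = -0.377 → ψ₂ = 0.813
Converged at ψ₂ = 0.813.
  A: x = 0.113, y = 0.405
  B: x = 0.443, y = 0.301
  C: x = 0.444, y = 0.293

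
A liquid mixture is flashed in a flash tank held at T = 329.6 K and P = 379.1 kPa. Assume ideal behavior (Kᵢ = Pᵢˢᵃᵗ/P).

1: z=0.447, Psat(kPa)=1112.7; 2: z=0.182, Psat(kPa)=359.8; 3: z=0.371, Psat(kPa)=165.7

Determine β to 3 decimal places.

β = 0.721

Raoult's law: Kᵢ = Pᵢˢᵃᵗ/P = Pᵢˢᵃᵗ/379.1.
  K_1 = 1112.7/379.1 = 2.93511, K_2 = 359.8/379.1 = 0.94909, K_3 = 165.7/379.1 = 0.43709
Rachford–Rice: g(β) = Σ zᵢ(Kᵢ−1)/(1+β(Kᵢ−1)) = 0.
Feasibility: ΣzᵢKᵢ = 1.647, Σzᵢ/Kᵢ = 1.193 — both > 1, two phases present.
Iterate (Newton) starting at β = 0.5:
  β = 0.500: g = 0.1395, g' = -0.661 → β = 0.711
  β = 0.711: g = 0.0062, g' = -0.624 → β = 0.721
Converged at β = 0.721.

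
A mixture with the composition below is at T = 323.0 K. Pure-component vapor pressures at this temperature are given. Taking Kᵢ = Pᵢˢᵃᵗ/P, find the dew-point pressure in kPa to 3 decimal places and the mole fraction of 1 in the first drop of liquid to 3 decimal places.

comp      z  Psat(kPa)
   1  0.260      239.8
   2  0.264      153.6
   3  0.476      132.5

At the dew point ψ → 1, so Σzᵢ/Kᵢ = 1 with Kᵢ = Pᵢˢᵃᵗ/P ⇒ 1/P = Σzᵢ/Pᵢˢᵃᵗ.
1/P = 0.260/239.8 + 0.264/153.6 + 0.476/132.5 = 0.006395 ⇒ P = 156.361 kPa
xᵢ = zᵢP/Pᵢˢᵃᵗ ⇒ x_1 = 0.260·156.361/239.8 = 0.170

Pdew = 156.361 kPa, x_1 = 0.170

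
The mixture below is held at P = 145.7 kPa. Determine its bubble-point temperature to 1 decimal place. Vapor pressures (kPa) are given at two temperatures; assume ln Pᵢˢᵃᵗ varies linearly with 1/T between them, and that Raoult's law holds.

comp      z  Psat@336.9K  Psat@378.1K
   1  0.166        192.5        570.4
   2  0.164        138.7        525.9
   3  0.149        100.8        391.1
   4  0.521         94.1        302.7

T = 343.3 K

Bubble-point temperature: ΣzᵢPᵢˢᵃᵗ(T) = P. Interpolate ln Pᵢˢᵃᵗ = aᵢ + bᵢ/T.
  T = 336.9 K: ΣzᵢPᵢˢᵃᵗ = 118.75 kPa
  T = 378.1 K: ΣzᵢPᵢˢᵃᵗ = 396.91 kPa
  T = 357.5 K: ΣzᵢPᵢˢᵃᵗ = 224.49 kPa
  T = 347.2 K: ΣzᵢPᵢˢᵃᵗ = 164.76 kPa
  T = 342.0 K: ΣzᵢPᵢˢᵃᵗ = 139.98 kPa
  T = 344.6 K: ΣzᵢPᵢˢᵃᵗ = 151.96 kPa
  T = 343.3 K: ΣzᵢPᵢˢᵃᵗ = 145.87 kPa
Interpolating between 342.0 K and 343.3 K gives T ≈ 343.3 K.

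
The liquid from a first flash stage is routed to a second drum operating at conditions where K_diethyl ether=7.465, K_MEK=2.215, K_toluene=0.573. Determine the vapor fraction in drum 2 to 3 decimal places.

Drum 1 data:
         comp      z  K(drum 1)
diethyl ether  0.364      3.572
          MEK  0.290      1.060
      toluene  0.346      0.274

V/F (drum 2) = 0.736

Drum 1:
Rachford–Rice: g(ψ₁) = Σ zᵢ(Kᵢ−1)/(1+ψ₁(Kᵢ−1)) = 0.
Check two-phase: ΣzᵢKᵢ = 1.702 > 1 and Σzᵢ/Kᵢ = 1.638 > 1, so g(0) = 0.702 > 0 and g(1) = -0.638 < 0.
Iterate (Newton) starting at ψ₁ = 0.5:
  ψ₁ = 0.500: g = 0.0321, g' = -0.911 → ψ₁ = 0.535
Converged at ψ₁ = 0.535.
Drum-1 compositions:
  diethyl ether: x = 0.153, y = 0.547
  MEK: x = 0.281, y = 0.298
  toluene: x = 0.566, y = 0.155
Drum-2 feed = drum-1 liquid: z₂ = (0.1532, 0.2810, 0.5659).
Drum 2:
Newton iteration, ψ₂⁰ = 0.5:
  ψ₂ = 0.500: g = 0.1391, g' = -0.685 → ψ₂ = 0.703
  ψ₂ = 0.703: g = 0.0173, g' = -0.539 → ψ₂ = 0.735
  ψ₂ = 0.735: g = 0.0002, g' = -0.528 → ψ₂ = 0.736
Converged at ψ₂ = 0.736.
  diethyl ether: x = 0.027, y = 0.199
  MEK: x = 0.148, y = 0.329
  toluene: x = 0.825, y = 0.473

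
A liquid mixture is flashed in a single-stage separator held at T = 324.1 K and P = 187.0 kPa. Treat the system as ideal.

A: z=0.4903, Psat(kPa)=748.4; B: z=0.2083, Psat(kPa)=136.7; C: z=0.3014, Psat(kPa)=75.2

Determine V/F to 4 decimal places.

V/F = 0.8198

Raoult's law: Kᵢ = Pᵢˢᵃᵗ/P = Pᵢˢᵃᵗ/187.0.
  K_A = 748.4/187.0 = 4.002139, K_B = 136.7/187.0 = 0.731016, K_C = 75.2/187.0 = 0.402139
Material balance + equilibrium reduce to Σ zᵢ(Kᵢ−1)/(1+V/F(Kᵢ−1)) = 0.
g(0) = ΣzᵢKᵢ − 1 = 1.2357 and g(1) = 1 − Σzᵢ/Kᵢ = -0.1569, so a root lies in (0, 1).
Iterate (Newton) starting at V/F = 0.42:
  V/F = 0.4200: g = 0.34727, g' = -1.0757 → V/F = 0.7428
  V/F = 0.7428: g = 0.06153, g' = -0.7957 → V/F = 0.8202
  V/F = 0.8202: g = -0.00030, g' = -0.8082 → V/F = 0.8198
Converged at V/F = 0.8198.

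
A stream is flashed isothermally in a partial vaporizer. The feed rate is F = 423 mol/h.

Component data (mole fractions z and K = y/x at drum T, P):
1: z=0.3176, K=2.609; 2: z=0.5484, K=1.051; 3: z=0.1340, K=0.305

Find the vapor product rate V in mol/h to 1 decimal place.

V = 371.1 mol/h

Newton iteration, ψ⁰ = 0.5:
  ψ = 0.5000: g = 0.16774, g' = -0.4059 → ψ = 0.9133
  ψ = 0.9133: g = -0.02129, g' = -0.6212 → ψ = 0.8790
  ψ = 0.8790: g = -0.00091, g' = -0.5699 → ψ = 0.8774
Converged at ψ = 0.8774.
Then V = ψ·F = 0.8774·423 = 371.1 mol/h and L = F − V = 51.9 mol/h.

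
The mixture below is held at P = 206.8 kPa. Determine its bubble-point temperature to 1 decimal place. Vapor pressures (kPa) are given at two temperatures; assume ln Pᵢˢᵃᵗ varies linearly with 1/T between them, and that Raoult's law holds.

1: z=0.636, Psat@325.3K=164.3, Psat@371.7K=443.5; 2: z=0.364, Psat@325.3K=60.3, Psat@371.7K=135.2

Bubble-point temperature: ΣzᵢPᵢˢᵃᵗ(T) = P. Interpolate ln Pᵢˢᵃᵗ = aᵢ + bᵢ/T.
  T = 325.3 K: ΣzᵢPᵢˢᵃᵗ = 126.44 kPa
  T = 371.7 K: ΣzᵢPᵢˢᵃᵗ = 331.28 kPa
  T = 348.5 K: ΣzᵢPᵢˢᵃᵗ = 211.21 kPa
  T = 336.9 K: ΣzᵢPᵢˢᵃᵗ = 164.84 kPa
  T = 342.7 K: ΣzᵢPᵢˢᵃᵗ = 186.98 kPa
  T = 345.6 K: ΣzᵢPᵢˢᵃᵗ = 198.83 kPa
Interpolating between 345.6 K and 348.5 K gives T ≈ 347.5 K.

T = 347.5 K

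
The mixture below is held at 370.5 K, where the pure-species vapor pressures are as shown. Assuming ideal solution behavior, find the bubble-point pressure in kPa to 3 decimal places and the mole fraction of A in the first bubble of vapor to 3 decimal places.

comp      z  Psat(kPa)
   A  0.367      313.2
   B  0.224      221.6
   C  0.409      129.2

Pbub = 217.426 kPa, y_A = 0.529

At the bubble point ψ → 0, so ΣzᵢKᵢ = 1 with Kᵢ = Pᵢˢᵃᵗ/P ⇒ P = ΣzᵢPᵢˢᵃᵗ.
P = 0.367·313.2 + 0.224·221.6 + 0.409·129.2 = 217.426 kPa
yᵢ = zᵢPᵢˢᵃᵗ/P ⇒ y_A = 0.367·313.2/217.426 = 0.529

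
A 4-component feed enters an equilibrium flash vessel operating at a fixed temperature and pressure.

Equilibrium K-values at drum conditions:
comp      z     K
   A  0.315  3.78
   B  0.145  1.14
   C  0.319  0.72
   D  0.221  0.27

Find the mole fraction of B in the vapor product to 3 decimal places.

Newton iteration, β⁰ = 0.5:
  β = 0.500: g = 0.0275, g' = -0.755 → β = 0.536
  β = 0.536: g = 0.0002, g' = -0.748 → β = 0.537
Converged at β = 0.537.
Compositions from xᵢ = zᵢ/(1+β(Kᵢ−1)), yᵢ = Kᵢxᵢ:
  A: x = 0.126, y = 0.478
  B: x = 0.135, y = 0.154
  C: x = 0.375, y = 0.270
  D: x = 0.363, y = 0.098

y_B = 0.154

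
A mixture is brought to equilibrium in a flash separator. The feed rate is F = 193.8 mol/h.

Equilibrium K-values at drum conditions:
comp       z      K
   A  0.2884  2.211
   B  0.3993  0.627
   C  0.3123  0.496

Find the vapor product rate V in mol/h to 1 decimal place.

V = 15.8 mol/h

Material balance + equilibrium reduce to Σ zᵢ(Kᵢ−1)/(1+β(Kᵢ−1)) = 0.
Feasibility: ΣzᵢKᵢ = 1.0429, Σzᵢ/Kᵢ = 1.3969 — both > 1, two phases present.
Iterate (Newton) starting at β = 0.53:
  β = 0.5300: g = -0.18768, g' = -0.3909 → β = 0.0499
  β = 0.0499: g = 0.01614, g' = -0.5173 → β = 0.0811
  β = 0.0811: g = 0.00034, g' = -0.4960 → β = 0.0818
Converged at β = 0.0818.
Then V = β·F = 0.0818·193.8 = 15.8 mol/h and L = F − V = 178.0 mol/h.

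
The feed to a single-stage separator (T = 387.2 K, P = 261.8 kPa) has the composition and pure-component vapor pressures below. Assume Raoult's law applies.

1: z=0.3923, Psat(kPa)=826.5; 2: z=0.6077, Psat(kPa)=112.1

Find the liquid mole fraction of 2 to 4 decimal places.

x_2 = 0.7905

Raoult's law: Kᵢ = Pᵢˢᵃᵗ/P = Pᵢˢᵃᵗ/261.8.
  K_1 = 826.5/261.8 = 3.156990, K_2 = 112.1/261.8 = 0.428189
Rachford–Rice: g(V/F) = Σ zᵢ(Kᵢ−1)/(1+V/F(Kᵢ−1)) = 0.
g(0) = ΣzᵢKᵢ − 1 = 0.4987 and g(1) = 1 − Σzᵢ/Kᵢ = -0.5435, so a root lies in (0, 1).
Binary case is linear: z₁(K₁−1)(1+V/F(K₂−1)) + z₂(K₂−1)(1+V/F(K₁−1)) = 0
⇒ V/F = [z₁(K₁−1)+z₂(K₂−1)] / [−(K₁−1)(K₂−1)] = 0.49870/1.23339 = 0.4043
Compositions from xᵢ = zᵢ/(1+V/F(Kᵢ−1)), yᵢ = Kᵢxᵢ:
  1: x = 0.2095, y = 0.6615
  2: x = 0.7905, y = 0.3385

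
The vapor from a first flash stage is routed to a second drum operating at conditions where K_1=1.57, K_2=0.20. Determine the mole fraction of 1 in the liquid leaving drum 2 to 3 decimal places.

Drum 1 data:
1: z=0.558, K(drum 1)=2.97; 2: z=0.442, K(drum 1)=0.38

x_1 (drum 2) = 0.584

Drum 1:
Rachford–Rice: g(ψ₁) = Σ zᵢ(Kᵢ−1)/(1+ψ₁(Kᵢ−1)) = 0.
Feasibility: ΣzᵢKᵢ = 1.825, Σzᵢ/Kᵢ = 1.351 — both > 1, two phases present.
Newton iteration, ψ₁⁰ = 0.5:
  ψ₁ = 0.500: g = 0.1566, g' = -0.906 → ψ₁ = 0.673
  ψ₁ = 0.673: g = 0.0026, g' = -0.901 → ψ₁ = 0.676
Converged at ψ₁ = 0.676.
Drum-1 compositions:
  1: x = 0.239, y = 0.711
  2: x = 0.761, y = 0.289
Drum-2 feed = drum-1 vapor: z₂ = (0.7110, 0.2890).
Drum 2:
Material balance + equilibrium reduce to Σ zᵢ(Kᵢ−1)/(1+ψ₂(Kᵢ−1)) = 0.
g(0) = ΣzᵢKᵢ − 1 = 0.174 and g(1) = 1 − Σzᵢ/Kᵢ = -0.898, so a root lies in (0, 1).
Binary case is linear: z₁(K₁−1)(1+ψ₂(K₂−1)) + z₂(K₂−1)(1+ψ₂(K₁−1)) = 0
⇒ ψ₂ = [z₁(K₁−1)+z₂(K₂−1)] / [−(K₁−1)(K₂−1)] = 0.1740/0.4560 = 0.382
  1: x = 0.584, y = 0.917
  2: x = 0.416, y = 0.083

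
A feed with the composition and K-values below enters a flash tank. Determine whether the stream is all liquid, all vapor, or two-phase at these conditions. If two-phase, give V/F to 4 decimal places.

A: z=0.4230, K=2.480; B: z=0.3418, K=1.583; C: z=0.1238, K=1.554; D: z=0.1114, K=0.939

ΣzᵢKᵢ = 1.8871; Σzᵢ/Kᵢ = 0.5848.
Since Σzᵢ/Kᵢ < 1 the mixture is above its dew point — single vapor phase.

all vapor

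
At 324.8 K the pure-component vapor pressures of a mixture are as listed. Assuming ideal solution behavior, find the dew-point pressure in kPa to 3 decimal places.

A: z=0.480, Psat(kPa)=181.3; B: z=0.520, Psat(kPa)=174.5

Pdew = 177.699 kPa

At the dew point ψ → 1, so Σzᵢ/Kᵢ = 1 with Kᵢ = Pᵢˢᵃᵗ/P ⇒ 1/P = Σzᵢ/Pᵢˢᵃᵗ.
1/P = 0.480/181.3 + 0.520/174.5 = 0.005627 ⇒ P = 177.699 kPa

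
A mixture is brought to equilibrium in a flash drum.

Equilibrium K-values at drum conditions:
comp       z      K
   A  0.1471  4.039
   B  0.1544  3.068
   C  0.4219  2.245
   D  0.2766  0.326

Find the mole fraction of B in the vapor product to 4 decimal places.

y_B = 0.1650

Rachford–Rice: g(ψ) = Σ zᵢ(Kᵢ−1)/(1+ψ(Kᵢ−1)) = 0.
g(0) = ΣzᵢKᵢ − 1 = 1.1052 and g(1) = 1 − Σzᵢ/Kᵢ = -0.1231, so a root lies in (0, 1).
Newton iteration, ψ⁰ = 0.5:
  ψ = 0.5000: g = 0.37696, g' = -0.9079 → ψ = 0.9152
  ψ = 0.9152: g = -0.01244, g' = -1.1727 → ψ = 0.9046
  ψ = 0.9046: g = -0.00014, g' = -1.1463 → ψ = 0.9045
Converged at ψ = 0.9045.
Compositions from xᵢ = zᵢ/(1+ψ(Kᵢ−1)), yᵢ = Kᵢxᵢ:
  A: x = 0.0392, y = 0.1585
  B: x = 0.0538, y = 0.1650
  C: x = 0.1984, y = 0.4455
  D: x = 0.7085, y = 0.2310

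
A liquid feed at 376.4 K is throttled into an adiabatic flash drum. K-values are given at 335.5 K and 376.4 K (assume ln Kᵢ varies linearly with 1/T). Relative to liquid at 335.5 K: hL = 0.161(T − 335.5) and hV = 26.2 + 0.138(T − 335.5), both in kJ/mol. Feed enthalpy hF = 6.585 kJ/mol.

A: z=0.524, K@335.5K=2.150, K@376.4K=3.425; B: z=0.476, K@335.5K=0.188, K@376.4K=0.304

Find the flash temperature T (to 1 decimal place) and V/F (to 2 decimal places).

Adiabatic flash: solve Rachford–Rice at each trial T, then check hF = ψ·hV(T) + (1−ψ)·hL(T).
  T = 335.5 K: K = (2.150, 0.188), RR gives ψ = 0.231, H_out = 6.063 kJ/mol
  T = 376.4 K: K = (3.425, 0.304), RR gives ψ = 0.557, H_out = 20.644 kJ/mol
  T = 355.9 K: K = (2.749, 0.242), RR gives ψ = 0.419, H_out = 14.073 kJ/mol
  T = 345.7 K: K = (2.440, 0.214), RR gives ψ = 0.336, H_out = 10.373 kJ/mol
  T = 340.6 K: K = (2.292, 0.201), RR gives ψ = 0.287, H_out = 8.318 kJ/mol
  T = 338.1 K: K = (2.222, 0.195), RR gives ψ = 0.261, H_out = 7.242 kJ/mol
  T = 336.8 K: K = (2.186, 0.191), RR gives ψ = 0.247, H_out = 6.660 kJ/mol
Linear interpolation between T = 335.5 (H_out = 6.063) and T = 336.8 (H_out = 6.660) on hF = 6.585 gives T ≈ 336.6 K, at which ψ = 0.24.

T = 336.6 K, V/F = 0.24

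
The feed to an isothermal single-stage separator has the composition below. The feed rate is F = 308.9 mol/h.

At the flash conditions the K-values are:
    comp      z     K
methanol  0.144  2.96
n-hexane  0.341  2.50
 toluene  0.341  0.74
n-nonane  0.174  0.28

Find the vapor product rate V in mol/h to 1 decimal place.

Rachford–Rice: g(ψ) = Σ zᵢ(Kᵢ−1)/(1+ψ(Kᵢ−1)) = 0.
Feasibility: ΣzᵢKᵢ = 1.580, Σzᵢ/Kᵢ = 1.267 — both > 1, two phases present.
Iterate (Newton) starting at ψ = 0.5:
  ψ = 0.500: g = 0.1372, g' = -0.642 → ψ = 0.714
  ψ = 0.714: g = -0.0018, g' = -0.691 → ψ = 0.711
Converged at ψ = 0.711.
Then V = ψ·F = 0.7110·308.9 = 219.6 mol/h and L = F − V = 89.3 mol/h.

V = 219.6 mol/h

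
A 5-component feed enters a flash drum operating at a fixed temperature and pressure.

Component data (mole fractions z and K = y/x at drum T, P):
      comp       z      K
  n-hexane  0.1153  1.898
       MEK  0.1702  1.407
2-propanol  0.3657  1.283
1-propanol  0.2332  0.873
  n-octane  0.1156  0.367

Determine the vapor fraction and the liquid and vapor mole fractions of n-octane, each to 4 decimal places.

ψ = 0.8570, x_n-octane = 0.2527, y_n-octane = 0.0927

Material balance + equilibrium reduce to Σ zᵢ(Kᵢ−1)/(1+ψ(Kᵢ−1)) = 0.
g(0) = ΣzᵢKᵢ − 1 = 0.1735 and g(1) = 1 − Σzᵢ/Kᵢ = -0.0489, so a root lies in (0, 1).
Iterate (Newton) starting at ψ = 0.5:
  ψ = 0.5000: g = 0.08099, g' = -0.1897 → ψ = 0.9270
  ψ = 0.9270: g = -0.02189, g' = -0.3371 → ψ = 0.8621
  ψ = 0.8621: g = -0.00150, g' = -0.2931 → ψ = 0.8570
Converged at ψ = 0.8570.
Compositions from xᵢ = zᵢ/(1+ψ(Kᵢ−1)), yᵢ = Kᵢxᵢ:
  n-hexane: x = 0.0652, y = 0.1237
  MEK: x = 0.1262, y = 0.1775
  2-propanol: x = 0.2943, y = 0.3776
  1-propanol: x = 0.2617, y = 0.2284
  n-octane: x = 0.2527, y = 0.0927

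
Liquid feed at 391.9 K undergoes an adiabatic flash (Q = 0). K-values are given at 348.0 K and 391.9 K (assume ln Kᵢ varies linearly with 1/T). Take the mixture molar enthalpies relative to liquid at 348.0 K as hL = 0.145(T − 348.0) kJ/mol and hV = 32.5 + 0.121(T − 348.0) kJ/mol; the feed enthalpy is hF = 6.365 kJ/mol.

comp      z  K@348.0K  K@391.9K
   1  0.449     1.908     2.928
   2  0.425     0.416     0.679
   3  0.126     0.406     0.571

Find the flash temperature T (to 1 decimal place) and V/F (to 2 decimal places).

Adiabatic flash: solve Rachford–Rice at each trial T, then check hF = ψ·hV(T) + (1−ψ)·hL(T).
  T = 348.0 K: K = (1.908, 0.416, 0.406), RR gives ψ = 0.159, H_out = 5.168 kJ/mol
  T = 391.9 K: K = (2.928, 0.679, 0.571), RR gives ψ = 1.000, H_out = 37.812 kJ/mol
  T = 369.9 K: K = (2.393, 0.539, 0.486), RR gives ψ = 0.553, H_out = 20.846 kJ/mol
  T = 358.9 K: K = (2.143, 0.475, 0.445), RR gives ψ = 0.362, H_out = 13.258 kJ/mol
  T = 353.4 K: K = (2.023, 0.445, 0.425), RR gives ψ = 0.263, H_out = 9.312 kJ/mol
  T = 350.7 K: K = (1.965, 0.430, 0.416), RR gives ψ = 0.212, H_out = 7.283 kJ/mol
  T = 349.4 K: K = (1.937, 0.423, 0.411), RR gives ψ = 0.187, H_out = 6.276 kJ/mol
Linear interpolation between T = 349.4 (H_out = 6.276) and T = 350.7 (H_out = 7.283) on hF = 6.365 gives T ≈ 349.5 K, at which ψ = 0.19.

T = 349.5 K, V/F = 0.19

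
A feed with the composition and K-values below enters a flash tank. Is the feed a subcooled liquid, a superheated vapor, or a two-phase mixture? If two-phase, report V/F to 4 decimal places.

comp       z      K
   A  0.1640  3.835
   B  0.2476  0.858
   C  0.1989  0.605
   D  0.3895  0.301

ΣzᵢKᵢ = 1.0790; Σzᵢ/Kᵢ = 1.9541.
Both exceed 1, so a two-phase solution exists.
Material balance + equilibrium reduce to Σ zᵢ(Kᵢ−1)/(1+ψ(Kᵢ−1)) = 0.
Iterate (Newton) starting at ψ = 0.5:
  ψ = 0.5000: g = -0.36196, g' = -0.7293 → ψ = 0.0037
  ψ = 0.0037: g = 0.07336, g' = -1.5186 → ψ = 0.0520
  ψ = 0.0520: g = 0.00709, g' = -1.2437 → ψ = 0.0577
Converged at ψ = 0.0577.

two-phase, V/F = 0.0577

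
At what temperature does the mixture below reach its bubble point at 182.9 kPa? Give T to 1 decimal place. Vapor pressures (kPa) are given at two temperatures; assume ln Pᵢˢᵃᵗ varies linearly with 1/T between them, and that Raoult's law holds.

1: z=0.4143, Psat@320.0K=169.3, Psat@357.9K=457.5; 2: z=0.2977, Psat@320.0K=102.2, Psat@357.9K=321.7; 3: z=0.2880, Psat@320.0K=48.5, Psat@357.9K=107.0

Bubble-point temperature: ΣzᵢPᵢˢᵃᵗ(T) = P. Interpolate ln Pᵢˢᵃᵗ = aᵢ + bᵢ/T.
  T = 320.0 K: ΣzᵢPᵢˢᵃᵗ = 114.53 kPa
  T = 357.9 K: ΣzᵢPᵢˢᵃᵗ = 316.13 kPa
  T = 338.9 K: ΣzᵢPᵢˢᵃᵗ = 195.24 kPa
  T = 329.4 K: ΣzᵢPᵢˢᵃᵗ = 150.42 kPa
  T = 334.1 K: ΣzᵢPᵢˢᵃᵗ = 171.44 kPa
  T = 336.5 K: ΣzᵢPᵢˢᵃᵗ = 183.03 kPa
Interpolating between 334.1 K and 336.5 K gives T ≈ 336.5 K.

T = 336.5 K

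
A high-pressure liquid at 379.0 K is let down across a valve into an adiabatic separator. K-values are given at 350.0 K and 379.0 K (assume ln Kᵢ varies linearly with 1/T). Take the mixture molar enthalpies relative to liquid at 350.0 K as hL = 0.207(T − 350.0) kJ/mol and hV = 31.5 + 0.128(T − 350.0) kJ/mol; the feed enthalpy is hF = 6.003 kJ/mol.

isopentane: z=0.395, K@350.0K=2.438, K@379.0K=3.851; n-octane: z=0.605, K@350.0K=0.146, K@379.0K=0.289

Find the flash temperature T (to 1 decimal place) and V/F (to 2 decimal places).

Adiabatic flash: solve Rachford–Rice at each trial T, then check hF = ψ·hV(T) + (1−ψ)·hL(T).
  T = 350.0 K: K = (2.438, 0.146), RR gives ψ = 0.042, H_out = 1.317 kJ/mol
  T = 379.0 K: K = (3.851, 0.289), RR gives ψ = 0.343, H_out = 16.032 kJ/mol
  T = 364.5 K: K = (3.092, 0.208), RR gives ψ = 0.210, H_out = 9.367 kJ/mol
  T = 357.2 K: K = (2.750, 0.175), RR gives ψ = 0.133, H_out = 5.603 kJ/mol
  T = 360.9 K: K = (2.920, 0.191), RR gives ψ = 0.173, H_out = 7.565 kJ/mol
  T = 359.0 K: K = (2.832, 0.183), RR gives ψ = 0.153, H_out = 6.573 kJ/mol
Linear interpolation between T = 357.2 (H_out = 5.603) and T = 359.0 (H_out = 6.573) on hF = 6.003 gives T ≈ 357.9 K, at which ψ = 0.14.

T = 357.9 K, V/F = 0.14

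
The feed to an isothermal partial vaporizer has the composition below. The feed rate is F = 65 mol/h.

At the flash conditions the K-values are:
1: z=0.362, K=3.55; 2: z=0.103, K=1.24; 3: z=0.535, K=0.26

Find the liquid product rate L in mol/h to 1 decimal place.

L = 43.5 mol/h

Rachford–Rice: g(ψ) = Σ zᵢ(Kᵢ−1)/(1+ψ(Kᵢ−1)) = 0.
g(0) = ΣzᵢKᵢ − 1 = 0.552 and g(1) = 1 − Σzᵢ/Kᵢ = -1.243, so a root lies in (0, 1).
Newton–Raphson from ψ = 0.5:
  ψ = 0.500: g = -0.2006, g' = -1.198 → ψ = 0.333
  ψ = 0.333: g = -0.0027, g' = -1.210 → ψ = 0.330
Converged at ψ = 0.330.
Then V = ψ·F = 0.3303·65 = 21.5 mol/h and L = F − V = 43.5 mol/h.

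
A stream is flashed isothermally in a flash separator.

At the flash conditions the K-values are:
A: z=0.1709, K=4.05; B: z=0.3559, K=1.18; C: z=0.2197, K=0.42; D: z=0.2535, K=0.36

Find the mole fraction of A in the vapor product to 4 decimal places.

Material balance + equilibrium reduce to Σ zᵢ(Kᵢ−1)/(1+V/F(Kᵢ−1)) = 0.
g(0) = ΣzᵢKᵢ − 1 = 0.2956 and g(1) = 1 − Σzᵢ/Kᵢ = -0.5711, so a root lies in (0, 1).
Iterate (Newton) starting at V/F = 0.5:
  V/F = 0.5000: g = -0.15286, g' = -0.6302 → V/F = 0.2575
  V/F = 0.2575: g = 0.00916, g' = -0.7603 → V/F = 0.2695
  V/F = 0.2695: g = 0.00009, g' = -0.7449 → V/F = 0.2696
Converged at V/F = 0.2696.
Compositions from xᵢ = zᵢ/(1+V/F(Kᵢ−1)), yᵢ = Kᵢxᵢ:
  A: x = 0.0938, y = 0.3798
  B: x = 0.3394, y = 0.4005
  C: x = 0.2604, y = 0.1094
  D: x = 0.3064, y = 0.1103

y_A = 0.3798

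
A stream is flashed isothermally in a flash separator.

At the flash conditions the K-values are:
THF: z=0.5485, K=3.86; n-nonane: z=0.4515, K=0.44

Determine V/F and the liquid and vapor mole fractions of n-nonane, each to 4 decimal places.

Iterate (Newton) starting at V/F = 0.52:
  V/F = 0.5200: g = 0.27400, g' = -1.0071 → V/F = 0.7921
  V/F = 0.7921: g = 0.02603, g' = -0.8781 → V/F = 0.8217
  V/F = 0.8217: g = -0.00010, g' = -0.8856 → V/F = 0.8216
Converged at V/F = 0.8216.
Compositions from xᵢ = zᵢ/(1+V/F(Kᵢ−1)), yᵢ = Kᵢxᵢ:
  THF: x = 0.1637, y = 0.6320
  n-nonane: x = 0.8363, y = 0.3680

V/F = 0.8216, x_n-nonane = 0.8363, y_n-nonane = 0.3680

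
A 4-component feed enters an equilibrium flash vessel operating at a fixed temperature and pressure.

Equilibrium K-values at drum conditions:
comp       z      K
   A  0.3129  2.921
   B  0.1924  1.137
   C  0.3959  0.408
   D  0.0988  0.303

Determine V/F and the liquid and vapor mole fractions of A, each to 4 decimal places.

V/F = 0.3470, x_A = 0.1877, y_A = 0.5484

Newton–Raphson from V/F = 0.45:
  V/F = 0.4500: g = -0.07260, g' = -0.6951 → V/F = 0.3456
  V/F = 0.3456: g = 0.00107, g' = -0.7230 → V/F = 0.3470
Converged at V/F = 0.3470.
Compositions from xᵢ = zᵢ/(1+V/F(Kᵢ−1)), yᵢ = Kᵢxᵢ:
  A: x = 0.1877, y = 0.5484
  B: x = 0.1837, y = 0.2088
  C: x = 0.4983, y = 0.2033
  D: x = 0.1303, y = 0.0395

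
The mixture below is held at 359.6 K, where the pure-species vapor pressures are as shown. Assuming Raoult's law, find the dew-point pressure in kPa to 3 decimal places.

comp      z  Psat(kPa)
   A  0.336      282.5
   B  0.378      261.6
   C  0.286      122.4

Pdew = 201.169 kPa

At the dew point ψ → 1, so Σzᵢ/Kᵢ = 1 with Kᵢ = Pᵢˢᵃᵗ/P ⇒ 1/P = Σzᵢ/Pᵢˢᵃᵗ.
1/P = 0.336/282.5 + 0.378/261.6 + 0.286/122.4 = 0.004971 ⇒ P = 201.169 kPa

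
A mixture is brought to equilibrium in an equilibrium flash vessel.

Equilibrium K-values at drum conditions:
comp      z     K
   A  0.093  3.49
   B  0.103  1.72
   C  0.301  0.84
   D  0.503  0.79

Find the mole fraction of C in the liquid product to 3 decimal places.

x_C = 0.323

Iterate (Newton) starting at ψ = 0.5:
  ψ = 0.500: g = -0.0127, g' = -0.180 → ψ = 0.430
  ψ = 0.430: g = 0.0007, g' = -0.201 → ψ = 0.433
Converged at ψ = 0.433.
Compositions from xᵢ = zᵢ/(1+ψ(Kᵢ−1)), yᵢ = Kᵢxᵢ:
  A: x = 0.045, y = 0.156
  B: x = 0.079, y = 0.135
  C: x = 0.323, y = 0.272
  D: x = 0.553, y = 0.437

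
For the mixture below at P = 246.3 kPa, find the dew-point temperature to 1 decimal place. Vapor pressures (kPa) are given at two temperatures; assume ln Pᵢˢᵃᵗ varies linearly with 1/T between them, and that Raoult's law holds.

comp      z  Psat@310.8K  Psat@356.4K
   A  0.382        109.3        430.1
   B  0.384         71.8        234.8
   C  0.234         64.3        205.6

T = 352.0 K

Dew-point temperature: Σzᵢ·P/Pᵢˢᵃᵗ(T) = 1. Interpolate ln Pᵢˢᵃᵗ = aᵢ + bᵢ/T.
  T = 310.8 K: ΣzᵢP/Pᵢˢᵃᵗ = 3.0744
  T = 356.4 K: ΣzᵢP/Pᵢˢᵃᵗ = 0.9019
  T = 333.6 K: ΣzᵢP/Pᵢˢᵃᵗ = 1.5954
  T = 345.0 K: ΣzᵢP/Pᵢˢᵃᵗ = 1.1880
  T = 350.7 K: ΣzᵢP/Pᵢˢᵃᵗ = 1.0328
  T = 353.5 K: ΣzᵢP/Pᵢˢᵃᵗ = 0.9657
  T = 352.1 K: ΣzᵢP/Pᵢˢᵃᵗ = 0.9985
Interpolating between 350.7 K and 352.1 K gives T ≈ 352.0 K.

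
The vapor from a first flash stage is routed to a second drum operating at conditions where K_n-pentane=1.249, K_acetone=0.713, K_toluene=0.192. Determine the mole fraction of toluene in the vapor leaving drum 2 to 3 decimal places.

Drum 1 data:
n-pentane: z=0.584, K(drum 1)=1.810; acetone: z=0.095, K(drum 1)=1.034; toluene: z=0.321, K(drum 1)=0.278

Drum 1:
Newton–Raphson from ψ₁ = 0.48:
  ψ₁ = 0.480: g = -0.0109, g' = -0.591 → ψ₁ = 0.462
  ψ₁ = 0.462: g = -0.0001, g' = -0.580 → ψ₁ = 0.461
Converged at ψ₁ = 0.461.
Drum-1 compositions:
  n-pentane: x = 0.425, y = 0.769
  acetone: x = 0.094, y = 0.097
  toluene: x = 0.481, y = 0.134
Drum-2 feed = drum-1 vapor: z₂ = (0.7695, 0.0967, 0.1338).
Drum 2:
Material balance + equilibrium reduce to Σ zᵢ(Kᵢ−1)/(1+ψ₂(Kᵢ−1)) = 0.
Feasibility: ΣzᵢKᵢ = 1.056, Σzᵢ/Kᵢ = 1.449 — both > 1, two phases present.
Newton–Raphson from ψ₂ = 0.5:
  ψ₂ = 0.500: g = -0.0434, g' = -0.295 → ψ₂ = 0.353
  ψ₂ = 0.353: g = -0.0059, g' = -0.221 → ψ₂ = 0.326
  ψ₂ = 0.326: g = -0.0001, g' = -0.211 → ψ₂ = 0.325
Converged at ψ₂ = 0.325.
  n-pentane: x = 0.712, y = 0.889
  acetone: x = 0.107, y = 0.076
  toluene: x = 0.181, y = 0.035

y_toluene (drum 2) = 0.035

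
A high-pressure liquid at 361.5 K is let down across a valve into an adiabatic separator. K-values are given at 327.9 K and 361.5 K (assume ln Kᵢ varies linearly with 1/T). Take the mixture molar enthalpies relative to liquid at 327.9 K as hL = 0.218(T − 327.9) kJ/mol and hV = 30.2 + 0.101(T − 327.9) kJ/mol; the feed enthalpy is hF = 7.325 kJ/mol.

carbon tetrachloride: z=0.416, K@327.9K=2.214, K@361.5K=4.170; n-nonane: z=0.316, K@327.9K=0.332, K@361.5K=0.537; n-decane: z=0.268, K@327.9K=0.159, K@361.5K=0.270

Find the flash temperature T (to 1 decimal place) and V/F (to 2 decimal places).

T = 334.7 K, V/F = 0.20

Adiabatic flash: solve Rachford–Rice at each trial T, then check hF = ψ·hV(T) + (1−ψ)·hL(T).
  T = 327.9 K: K = (2.214, 0.332, 0.159), RR gives ψ = 0.075, H_out = 2.268 kJ/mol
  T = 361.5 K: K = (4.170, 0.537, 0.270), RR gives ψ = 0.511, H_out = 20.740 kJ/mol
  T = 344.7 K: K = (3.086, 0.427, 0.210), RR gives ψ = 0.334, H_out = 13.091 kJ/mol
  T = 336.3 K: K = (2.625, 0.378, 0.183), RR gives ψ = 0.223, H_out = 8.353 kJ/mol
  T = 332.1 K: K = (2.413, 0.354, 0.171), RR gives ψ = 0.156, H_out = 5.539 kJ/mol
  T = 334.2 K: K = (2.517, 0.366, 0.177), RR gives ψ = 0.191, H_out = 6.993 kJ/mol
Linear interpolation between T = 334.2 (H_out = 6.993) and T = 336.3 (H_out = 8.353) on hF = 7.325 gives T ≈ 334.7 K, at which ψ = 0.20.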